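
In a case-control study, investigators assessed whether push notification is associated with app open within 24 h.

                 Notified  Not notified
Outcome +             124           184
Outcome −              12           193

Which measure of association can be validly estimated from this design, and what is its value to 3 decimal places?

10.839

Reading the table with exposure as columns: a = 124 (Notified, case), b = 12 (Notified, non-case), c = 184 (Not notified, case), d = 193.
This is a case-control study: participants were sampled on outcome status, so risks in the source population cannot be estimated directly — relative risk is not valid here. The odds ratio is the appropriate measure.
OR = (a·d)/(b·c) = (124 × 193) / (12 × 184) = 23932 / 2208 = 10.83877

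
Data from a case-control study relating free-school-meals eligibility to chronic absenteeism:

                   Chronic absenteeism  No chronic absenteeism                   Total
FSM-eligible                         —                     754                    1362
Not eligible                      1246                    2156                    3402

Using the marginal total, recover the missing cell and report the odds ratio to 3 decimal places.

1.395

The missing cell is in the exposed row: 1362 − 754 = 608.
So a = 608, b = 754, c = 1246, d = 2156.
OR = (a·d)/(b·c) = (608 × 2156) / (754 × 1246) = 1310848 / 939484 = 1.39529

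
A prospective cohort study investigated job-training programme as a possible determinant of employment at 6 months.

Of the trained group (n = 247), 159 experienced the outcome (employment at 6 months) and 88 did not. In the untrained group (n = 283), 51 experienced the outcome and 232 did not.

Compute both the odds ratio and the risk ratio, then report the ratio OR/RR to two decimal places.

2.30

From the description: a = 159, b = 88, c = 51, d = 232.
OR = (159·232)/(88·51) = 36888/4488 = 8.21925
Risk in exposed = 159/247 = 0.64372; risk in unexposed = 51/283 = 0.18021; RR = 3.57204
OR/RR = 8.21925 / 3.57204 = 2.30100
The outcome is not rare, so the OR lies further from 1 than the RR.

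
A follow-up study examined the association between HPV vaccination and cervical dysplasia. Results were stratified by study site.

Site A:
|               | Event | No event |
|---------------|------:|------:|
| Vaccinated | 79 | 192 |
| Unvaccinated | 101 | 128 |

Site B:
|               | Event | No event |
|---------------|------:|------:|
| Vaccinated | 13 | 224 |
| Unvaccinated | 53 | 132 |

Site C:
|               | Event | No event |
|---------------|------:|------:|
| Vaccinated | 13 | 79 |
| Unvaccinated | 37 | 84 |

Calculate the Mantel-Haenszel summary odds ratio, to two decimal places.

OR_MH = Σ(aᵢdᵢ/nᵢ) / Σ(bᵢcᵢ/nᵢ), where nᵢ is the stratum total.
Stratum 1 (Site A): n = 500; a·d/n = 79·128/500 = 20.2240; b·c/n = 192·101/500 = 38.7840
Stratum 2 (Site B): n = 422; a·d/n = 13·132/422 = 4.0664; b·c/n = 224·53/422 = 28.1327
Stratum 3 (Site C): n = 213; a·d/n = 13·84/213 = 5.1268; b·c/n = 79·37/213 = 13.7230
OR_MH = (20.2240 + 4.0664 + 5.1268) / (38.7840 + 28.1327 + 13.7230) = 29.4171 / 80.6397 = 0.36480

0.36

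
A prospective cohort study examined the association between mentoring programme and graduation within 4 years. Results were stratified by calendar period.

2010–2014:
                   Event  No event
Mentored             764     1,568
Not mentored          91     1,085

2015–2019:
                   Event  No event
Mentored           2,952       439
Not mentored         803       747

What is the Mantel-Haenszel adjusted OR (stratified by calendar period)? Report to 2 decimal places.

6.09

OR_MH = Σ(aᵢdᵢ/nᵢ) / Σ(bᵢcᵢ/nᵢ), where nᵢ is the stratum total.
Stratum 1 (2010–2014): n = 3508; a·d/n = 764·1085/3508 = 236.2999; b·c/n = 1568·91/3508 = 40.6750
Stratum 2 (2015–2019): n = 4941; a·d/n = 2952·747/4941 = 446.2951; b·c/n = 439·803/4941 = 71.3453
OR_MH = (236.2999 + 446.2951) / (40.6750 + 71.3453) = 682.5950 / 112.0203 = 6.09349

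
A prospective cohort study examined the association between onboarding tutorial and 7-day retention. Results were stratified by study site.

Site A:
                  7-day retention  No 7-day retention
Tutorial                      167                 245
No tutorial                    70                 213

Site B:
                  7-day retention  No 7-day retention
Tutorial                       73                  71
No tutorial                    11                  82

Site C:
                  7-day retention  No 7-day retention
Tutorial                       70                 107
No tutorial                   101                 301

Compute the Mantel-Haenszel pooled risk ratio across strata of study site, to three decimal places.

RR_MH = Σ(aᵢ·n₀ᵢ/nᵢ) / Σ(cᵢ·n₁ᵢ/nᵢ), with n₁ᵢ = aᵢ+bᵢ (exposed), n₀ᵢ = cᵢ+dᵢ (unexposed), nᵢ = n₁ᵢ+n₀ᵢ.
Stratum 1 (Site A): n₁ = 412, n₀ = 283, n = 695; a·n₀/n = 167·283/695 = 68.0014; c·n₁/n = 70·412/695 = 41.4964
Stratum 2 (Site B): n₁ = 144, n₀ = 93, n = 237; a·n₀/n = 73·93/237 = 28.6456; c·n₁/n = 11·144/237 = 6.6835
Stratum 3 (Site C): n₁ = 177, n₀ = 402, n = 579; a·n₀/n = 70·402/579 = 48.6010; c·n₁/n = 101·177/579 = 30.8756
RR_MH = (68.0014 + 28.6456 + 48.6010) / (41.4964 + 6.6835 + 30.8756) = 145.2480 / 79.0556 = 1.83729

1.837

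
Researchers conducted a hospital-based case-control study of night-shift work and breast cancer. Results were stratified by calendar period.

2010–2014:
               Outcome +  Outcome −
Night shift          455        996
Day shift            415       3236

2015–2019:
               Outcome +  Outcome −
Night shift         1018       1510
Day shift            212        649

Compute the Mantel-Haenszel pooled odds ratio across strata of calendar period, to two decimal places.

OR_MH = Σ(aᵢdᵢ/nᵢ) / Σ(bᵢcᵢ/nᵢ), where nᵢ is the stratum total.
Stratum 1 (2010–2014): n = 5102; a·d/n = 455·3236/5102 = 288.5888; b·c/n = 996·415/5102 = 81.0153
Stratum 2 (2015–2019): n = 3389; a·d/n = 1018·649/3389 = 194.9490; b·c/n = 1510·212/3389 = 94.4585
OR_MH = (288.5888 + 194.9490) / (81.0153 + 94.4585) = 483.5377 / 175.4738 = 2.75561

2.76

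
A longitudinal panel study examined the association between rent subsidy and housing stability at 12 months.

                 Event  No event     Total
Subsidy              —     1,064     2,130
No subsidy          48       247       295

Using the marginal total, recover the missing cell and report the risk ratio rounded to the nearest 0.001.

The missing cell is in the exposed row: 2130 − 1064 = 1066.
So a = 1066, b = 1064, c = 48, d = 247.
RR = [a/(a+b)] / [c/(c+d)] = (1066/2130) / (48/295) = 0.50047/0.16271 = 3.07580

3.076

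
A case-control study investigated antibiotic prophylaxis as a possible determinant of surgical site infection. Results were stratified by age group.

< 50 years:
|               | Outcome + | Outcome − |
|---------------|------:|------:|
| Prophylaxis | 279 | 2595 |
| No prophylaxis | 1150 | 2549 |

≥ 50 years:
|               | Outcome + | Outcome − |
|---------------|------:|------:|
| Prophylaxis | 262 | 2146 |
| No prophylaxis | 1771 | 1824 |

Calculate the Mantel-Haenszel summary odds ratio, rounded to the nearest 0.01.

OR_MH = Σ(aᵢdᵢ/nᵢ) / Σ(bᵢcᵢ/nᵢ), where nᵢ is the stratum total.
Stratum 1 (< 50 years): n = 6573; a·d/n = 279·2549/6573 = 108.1958; b·c/n = 2595·1150/6573 = 454.0164
Stratum 2 (≥ 50 years): n = 6003; a·d/n = 262·1824/6003 = 79.6082; b·c/n = 2146·1771/6003 = 633.1111
OR_MH = (108.1958 + 79.6082) / (454.0164 + 633.1111) = 187.8040 / 1087.1275 = 0.17275

0.17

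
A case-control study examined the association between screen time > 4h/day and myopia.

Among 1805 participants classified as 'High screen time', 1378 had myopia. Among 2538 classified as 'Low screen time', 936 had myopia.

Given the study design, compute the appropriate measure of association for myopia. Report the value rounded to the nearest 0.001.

5.523

From the description: a = 1378, b = 427, c = 936, d = 1602.
This is a case-control study: participants were sampled on outcome status, so risks in the source population cannot be estimated directly — relative risk is not valid here. The odds ratio is the appropriate measure.
OR = (a·d)/(b·c) = (1378 × 1602) / (427 × 936) = 2207556 / 399672 = 5.52342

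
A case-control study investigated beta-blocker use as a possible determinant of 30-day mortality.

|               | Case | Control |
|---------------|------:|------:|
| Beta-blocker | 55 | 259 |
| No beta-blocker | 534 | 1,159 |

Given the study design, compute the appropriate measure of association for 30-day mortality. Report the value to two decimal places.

0.46

Cells: a = 55, b = 259, c = 534, d = 1159.
This is a case-control study: participants were sampled on outcome status, so risks in the source population cannot be estimated directly — relative risk is not valid here. The odds ratio is the appropriate measure.
OR = (a·d)/(b·c) = (55 × 1159) / (259 × 534) = 63745 / 138306 = 0.46090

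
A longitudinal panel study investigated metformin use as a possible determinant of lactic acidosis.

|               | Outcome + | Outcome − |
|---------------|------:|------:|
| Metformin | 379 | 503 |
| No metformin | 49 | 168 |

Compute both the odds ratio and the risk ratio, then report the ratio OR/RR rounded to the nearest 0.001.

1.358

Cells: a = 379, b = 503, c = 49, d = 168.
OR = (379·168)/(503·49) = 63672/24647 = 2.58336
Risk in exposed = 379/882 = 0.42971; risk in unexposed = 49/217 = 0.22581; RR = 1.90298
OR/RR = 2.58336 / 1.90298 = 1.35753
The outcome is not rare, so the OR lies further from 1 than the RR.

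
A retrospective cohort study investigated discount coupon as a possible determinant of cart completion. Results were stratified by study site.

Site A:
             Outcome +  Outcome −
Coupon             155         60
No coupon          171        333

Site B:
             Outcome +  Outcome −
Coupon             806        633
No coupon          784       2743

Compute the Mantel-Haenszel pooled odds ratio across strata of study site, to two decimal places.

OR_MH = Σ(aᵢdᵢ/nᵢ) / Σ(bᵢcᵢ/nᵢ), where nᵢ is the stratum total.
Stratum 1 (Site A): n = 719; a·d/n = 155·333/719 = 71.7872; b·c/n = 60·171/719 = 14.2698
Stratum 2 (Site B): n = 4966; a·d/n = 806·2743/4966 = 445.1990; b·c/n = 633·784/4966 = 99.9340
OR_MH = (71.7872 + 445.1990) / (14.2698 + 99.9340) = 516.9862 / 114.2038 = 4.52687

4.53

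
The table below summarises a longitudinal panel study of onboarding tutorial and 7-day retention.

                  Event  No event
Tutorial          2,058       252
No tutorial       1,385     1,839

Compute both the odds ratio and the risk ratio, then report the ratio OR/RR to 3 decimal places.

Cells: a = 2058, b = 252, c = 1385, d = 1839.
OR = (2058·1839)/(252·1385) = 3784662/349020 = 10.84368
Risk in exposed = 2058/2310 = 0.89091; risk in unexposed = 1385/3224 = 0.42959; RR = 2.07386
OR/RR = 10.84368 / 2.07386 = 5.22875
The outcome is not rare, so the OR lies further from 1 than the RR.

5.229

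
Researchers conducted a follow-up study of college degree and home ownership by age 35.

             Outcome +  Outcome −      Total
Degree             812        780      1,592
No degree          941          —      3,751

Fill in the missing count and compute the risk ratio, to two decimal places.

2.03

The missing cell is in the unexposed row: 3751 − 941 = 2810.
So a = 812, b = 780, c = 941, d = 2810.
RR = [a/(a+b)] / [c/(c+d)] = (812/1592) / (941/3751) = 0.51005/0.25087 = 2.03315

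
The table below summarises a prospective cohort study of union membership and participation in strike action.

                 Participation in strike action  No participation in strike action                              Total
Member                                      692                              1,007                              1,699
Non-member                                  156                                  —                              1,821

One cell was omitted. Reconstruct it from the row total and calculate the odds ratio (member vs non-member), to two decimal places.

7.33

The missing cell is in the unexposed row: 1821 − 156 = 1665.
So a = 692, b = 1007, c = 156, d = 1665.
OR = (a·d)/(b·c) = (692 × 1665) / (1007 × 156) = 1152180 / 157092 = 7.33443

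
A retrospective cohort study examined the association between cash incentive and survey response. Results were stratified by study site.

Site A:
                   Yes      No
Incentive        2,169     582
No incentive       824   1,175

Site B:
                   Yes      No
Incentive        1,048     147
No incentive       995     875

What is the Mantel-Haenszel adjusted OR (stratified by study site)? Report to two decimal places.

OR_MH = Σ(aᵢdᵢ/nᵢ) / Σ(bᵢcᵢ/nᵢ), where nᵢ is the stratum total.
Stratum 1 (Site A): n = 4750; a·d/n = 2169·1175/4750 = 536.5421; b·c/n = 582·824/4750 = 100.9617
Stratum 2 (Site B): n = 3065; a·d/n = 1048·875/3065 = 299.1843; b·c/n = 147·995/3065 = 47.7210
OR_MH = (536.5421 + 299.1843) / (100.9617 + 47.7210) = 835.7264 / 148.6827 = 5.62087

5.62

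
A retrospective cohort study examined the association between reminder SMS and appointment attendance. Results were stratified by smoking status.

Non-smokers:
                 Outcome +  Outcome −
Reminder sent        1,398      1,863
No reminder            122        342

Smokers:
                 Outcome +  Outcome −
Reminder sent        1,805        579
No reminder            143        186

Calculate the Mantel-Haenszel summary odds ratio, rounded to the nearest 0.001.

2.754

OR_MH = Σ(aᵢdᵢ/nᵢ) / Σ(bᵢcᵢ/nᵢ), where nᵢ is the stratum total.
Stratum 1 (Non-smokers): n = 3725; a·d/n = 1398·342/3725 = 128.3533; b·c/n = 1863·122/3725 = 61.0164
Stratum 2 (Smokers): n = 2713; a·d/n = 1805·186/2713 = 123.7486; b·c/n = 579·143/2713 = 30.5186
OR_MH = (128.3533 + 123.7486) / (61.0164 + 30.5186) = 252.1019 / 91.5350 = 2.75416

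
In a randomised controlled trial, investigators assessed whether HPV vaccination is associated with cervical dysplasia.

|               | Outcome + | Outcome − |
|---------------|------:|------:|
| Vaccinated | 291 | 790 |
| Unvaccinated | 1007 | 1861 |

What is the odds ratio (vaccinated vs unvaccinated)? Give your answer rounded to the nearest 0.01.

0.68

Cells: a = 291, b = 790, c = 1007, d = 1861.
OR = (a·d)/(b·c) = (291 × 1861) / (790 × 1007) = 541551 / 795530 = 0.68074
Exposure is associated with lower odds of cervical dysplasia (OR = 0.68 < 1).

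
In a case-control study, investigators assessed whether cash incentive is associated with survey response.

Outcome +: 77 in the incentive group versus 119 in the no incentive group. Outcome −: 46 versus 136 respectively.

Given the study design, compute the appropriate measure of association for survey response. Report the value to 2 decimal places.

1.91

From the description: a = 77, b = 46, c = 119, d = 136.
This is a case-control study: participants were sampled on outcome status, so risks in the source population cannot be estimated directly — relative risk is not valid here. The odds ratio is the appropriate measure.
OR = (a·d)/(b·c) = (77 × 136) / (46 × 119) = 10472 / 5474 = 1.91304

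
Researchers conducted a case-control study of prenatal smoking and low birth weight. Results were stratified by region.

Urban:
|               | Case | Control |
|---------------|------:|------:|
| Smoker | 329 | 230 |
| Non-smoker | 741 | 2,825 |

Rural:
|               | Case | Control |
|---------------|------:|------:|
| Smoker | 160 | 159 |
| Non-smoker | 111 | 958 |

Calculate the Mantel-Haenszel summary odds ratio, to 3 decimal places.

6.214

OR_MH = Σ(aᵢdᵢ/nᵢ) / Σ(bᵢcᵢ/nᵢ), where nᵢ is the stratum total.
Stratum 1 (Urban): n = 4125; a·d/n = 329·2825/4125 = 225.3152; b·c/n = 230·741/4125 = 41.3164
Stratum 2 (Rural): n = 1388; a·d/n = 160·958/1388 = 110.4323; b·c/n = 159·111/1388 = 12.7154
OR_MH = (225.3152 + 110.4323) / (41.3164 + 12.7154) = 335.7474 / 54.0318 = 6.21389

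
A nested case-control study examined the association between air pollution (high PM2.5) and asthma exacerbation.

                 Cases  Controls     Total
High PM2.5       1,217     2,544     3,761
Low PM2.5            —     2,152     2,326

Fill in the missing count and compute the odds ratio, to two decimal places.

The missing cell is in the unexposed row: 2326 − 2152 = 174.
So a = 1217, b = 2544, c = 174, d = 2152.
OR = (a·d)/(b·c) = (1217 × 2152) / (2544 × 174) = 2618984 / 442656 = 5.91652

5.92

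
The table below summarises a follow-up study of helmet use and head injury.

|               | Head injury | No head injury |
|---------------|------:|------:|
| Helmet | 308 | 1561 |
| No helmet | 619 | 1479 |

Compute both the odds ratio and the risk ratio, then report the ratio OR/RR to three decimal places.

Cells: a = 308, b = 1561, c = 619, d = 1479.
OR = (308·1479)/(1561·619) = 455532/966259 = 0.47144
Risk in exposed = 308/1869 = 0.16479; risk in unexposed = 619/2098 = 0.29504; RR = 0.55854
OR/RR = 0.47144 / 0.55854 = 0.84405
The outcome is not rare, so the OR lies further from 1 than the RR.

0.844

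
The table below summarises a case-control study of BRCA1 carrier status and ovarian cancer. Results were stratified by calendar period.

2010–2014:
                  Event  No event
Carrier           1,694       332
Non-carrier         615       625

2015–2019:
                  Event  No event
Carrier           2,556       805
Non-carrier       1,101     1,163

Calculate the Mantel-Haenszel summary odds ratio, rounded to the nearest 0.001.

OR_MH = Σ(aᵢdᵢ/nᵢ) / Σ(bᵢcᵢ/nᵢ), where nᵢ is the stratum total.
Stratum 1 (2010–2014): n = 3266; a·d/n = 1694·625/3266 = 324.1733; b·c/n = 332·615/3266 = 62.5168
Stratum 2 (2015–2019): n = 5625; a·d/n = 2556·1163/5625 = 528.4672; b·c/n = 805·1101/5625 = 157.5653
OR_MH = (324.1733 + 528.4672) / (62.5168 + 157.5653) = 852.6405 / 220.0822 = 3.87419

3.874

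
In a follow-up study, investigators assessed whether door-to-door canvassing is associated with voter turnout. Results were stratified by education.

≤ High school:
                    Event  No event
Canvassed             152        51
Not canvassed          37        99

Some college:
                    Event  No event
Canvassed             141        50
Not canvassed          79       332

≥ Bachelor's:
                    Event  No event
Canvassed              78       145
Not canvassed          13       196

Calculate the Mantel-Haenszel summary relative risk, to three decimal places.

RR_MH = Σ(aᵢ·n₀ᵢ/nᵢ) / Σ(cᵢ·n₁ᵢ/nᵢ), with n₁ᵢ = aᵢ+bᵢ (exposed), n₀ᵢ = cᵢ+dᵢ (unexposed), nᵢ = n₁ᵢ+n₀ᵢ.
Stratum 1 (≤ High school): n₁ = 203, n₀ = 136, n = 339; a·n₀/n = 152·136/339 = 60.9794; c·n₁/n = 37·203/339 = 22.1563
Stratum 2 (Some college): n₁ = 191, n₀ = 411, n = 602; a·n₀/n = 141·411/602 = 96.2641; c·n₁/n = 79·191/602 = 25.0648
Stratum 3 (≥ Bachelor's): n₁ = 223, n₀ = 209, n = 432; a·n₀/n = 78·209/432 = 37.7361; c·n₁/n = 13·223/432 = 6.7106
RR_MH = (60.9794 + 96.2641 + 37.7361) / (22.1563 + 25.0648 + 6.7106) = 194.9796 / 53.9318 = 3.61530

3.615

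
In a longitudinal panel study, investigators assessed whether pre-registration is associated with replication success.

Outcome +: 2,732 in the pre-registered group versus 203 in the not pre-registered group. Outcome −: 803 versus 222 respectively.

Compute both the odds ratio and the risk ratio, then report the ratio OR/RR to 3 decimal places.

From the description: a = 2732, b = 803, c = 203, d = 222.
OR = (2732·222)/(803·203) = 606504/163009 = 3.72068
Risk in exposed = 2732/3535 = 0.77284; risk in unexposed = 203/425 = 0.47765; RR = 1.61802
OR/RR = 3.72068 / 1.61802 = 2.29952
The outcome is not rare, so the OR lies further from 1 than the RR.

2.300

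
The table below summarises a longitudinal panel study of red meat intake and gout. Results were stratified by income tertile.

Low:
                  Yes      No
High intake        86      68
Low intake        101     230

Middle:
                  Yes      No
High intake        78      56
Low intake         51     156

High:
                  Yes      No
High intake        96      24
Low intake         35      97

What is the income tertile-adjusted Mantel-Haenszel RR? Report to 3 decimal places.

2.273

RR_MH = Σ(aᵢ·n₀ᵢ/nᵢ) / Σ(cᵢ·n₁ᵢ/nᵢ), with n₁ᵢ = aᵢ+bᵢ (exposed), n₀ᵢ = cᵢ+dᵢ (unexposed), nᵢ = n₁ᵢ+n₀ᵢ.
Stratum 1 (Low): n₁ = 154, n₀ = 331, n = 485; a·n₀/n = 86·331/485 = 58.6928; c·n₁/n = 101·154/485 = 32.0701
Stratum 2 (Middle): n₁ = 134, n₀ = 207, n = 341; a·n₀/n = 78·207/341 = 47.3490; c·n₁/n = 51·134/341 = 20.0411
Stratum 3 (High): n₁ = 120, n₀ = 132, n = 252; a·n₀/n = 96·132/252 = 50.2857; c·n₁/n = 35·120/252 = 16.6667
RR_MH = (58.6928 + 47.3490 + 50.2857) / (32.0701 + 20.0411 + 16.6667) = 156.3275 / 68.7778 = 2.27293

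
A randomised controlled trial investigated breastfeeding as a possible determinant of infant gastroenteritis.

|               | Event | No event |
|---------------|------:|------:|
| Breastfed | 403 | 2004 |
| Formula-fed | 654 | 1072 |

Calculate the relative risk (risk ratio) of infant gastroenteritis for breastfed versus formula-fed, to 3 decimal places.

0.442

Cells: a = 403, b = 2004, c = 654, d = 1072.
Risk in exposed = 403/2407 = 0.16743; risk in unexposed = 654/1726 = 0.37891.
RR = 0.16743 / 0.37891 = 0.44187
The risk is 56% lower among the exposed than among the unexposed.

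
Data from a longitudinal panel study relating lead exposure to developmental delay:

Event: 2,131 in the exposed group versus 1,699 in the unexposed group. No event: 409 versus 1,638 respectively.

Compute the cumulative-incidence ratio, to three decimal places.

From the description: a = 2131, b = 409, c = 1699, d = 1638.
Risk in exposed = 2131/2540 = 0.83898; risk in unexposed = 1699/3337 = 0.50914.
RR = 0.83898 / 0.50914 = 1.64783
The risk among the exposed is 1.65 times that among the unexposed.

1.648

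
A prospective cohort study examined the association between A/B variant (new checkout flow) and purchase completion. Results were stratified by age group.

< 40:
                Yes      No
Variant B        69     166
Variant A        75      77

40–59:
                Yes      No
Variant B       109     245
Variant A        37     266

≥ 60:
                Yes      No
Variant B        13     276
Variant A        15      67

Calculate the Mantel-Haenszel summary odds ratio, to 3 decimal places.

OR_MH = Σ(aᵢdᵢ/nᵢ) / Σ(bᵢcᵢ/nᵢ), where nᵢ is the stratum total.
Stratum 1 (< 40): n = 387; a·d/n = 69·77/387 = 13.7287; b·c/n = 166·75/387 = 32.1705
Stratum 2 (40–59): n = 657; a·d/n = 109·266/657 = 44.1309; b·c/n = 245·37/657 = 13.7976
Stratum 3 (≥ 60): n = 371; a·d/n = 13·67/371 = 2.3477; b·c/n = 276·15/371 = 11.1590
OR_MH = (13.7287 + 44.1309 + 2.3477) / (32.1705 + 13.7976 + 11.1590) = 60.2073 / 57.1271 = 1.05392

1.054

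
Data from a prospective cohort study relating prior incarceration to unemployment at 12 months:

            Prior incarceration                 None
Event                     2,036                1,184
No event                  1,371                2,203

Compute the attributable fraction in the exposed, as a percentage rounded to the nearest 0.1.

41.5

Reading the table with exposure as columns: a = 2036 (Prior incarceration, case), b = 1371 (Prior incarceration, non-case), c = 1184 (None, case), d = 2203.
Risk in exposed = 2036/3407 = 0.59759; risk in unexposed = 1184/3387 = 0.34957.
RR = 0.59759/0.34957 = 1.70950
AR% = (RR − 1)/RR × 100 = (1.70950 − 1)/1.70950 × 100 = 41.5034%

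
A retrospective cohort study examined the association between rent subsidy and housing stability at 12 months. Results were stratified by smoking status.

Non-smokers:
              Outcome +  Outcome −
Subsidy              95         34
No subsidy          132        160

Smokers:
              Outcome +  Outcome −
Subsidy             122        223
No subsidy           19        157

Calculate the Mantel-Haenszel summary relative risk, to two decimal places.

RR_MH = Σ(aᵢ·n₀ᵢ/nᵢ) / Σ(cᵢ·n₁ᵢ/nᵢ), with n₁ᵢ = aᵢ+bᵢ (exposed), n₀ᵢ = cᵢ+dᵢ (unexposed), nᵢ = n₁ᵢ+n₀ᵢ.
Stratum 1 (Non-smokers): n₁ = 129, n₀ = 292, n = 421; a·n₀/n = 95·292/421 = 65.8907; c·n₁/n = 132·129/421 = 40.4466
Stratum 2 (Smokers): n₁ = 345, n₀ = 176, n = 521; a·n₀/n = 122·176/521 = 41.2131; c·n₁/n = 19·345/521 = 12.5816
RR_MH = (65.8907 + 41.2131) / (40.4466 + 12.5816) = 107.1038 / 53.0281 = 2.01975

2.02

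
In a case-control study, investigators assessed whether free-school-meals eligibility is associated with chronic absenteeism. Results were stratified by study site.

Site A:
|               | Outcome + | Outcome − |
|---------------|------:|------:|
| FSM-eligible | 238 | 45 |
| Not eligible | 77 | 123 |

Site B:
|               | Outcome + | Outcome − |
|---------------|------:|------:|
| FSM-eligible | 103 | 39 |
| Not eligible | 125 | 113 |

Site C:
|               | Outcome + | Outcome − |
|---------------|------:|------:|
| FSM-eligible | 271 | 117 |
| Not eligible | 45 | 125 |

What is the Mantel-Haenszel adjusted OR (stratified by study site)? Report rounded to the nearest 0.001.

OR_MH = Σ(aᵢdᵢ/nᵢ) / Σ(bᵢcᵢ/nᵢ), where nᵢ is the stratum total.
Stratum 1 (Site A): n = 483; a·d/n = 238·123/483 = 60.6087; b·c/n = 45·77/483 = 7.1739
Stratum 2 (Site B): n = 380; a·d/n = 103·113/380 = 30.6289; b·c/n = 39·125/380 = 12.8289
Stratum 3 (Site C): n = 558; a·d/n = 271·125/558 = 60.7079; b·c/n = 117·45/558 = 9.4355
OR_MH = (60.6087 + 30.6289 + 60.7079) / (7.1739 + 12.8289 + 9.4355) = 151.9455 / 29.4383 = 5.16148

5.161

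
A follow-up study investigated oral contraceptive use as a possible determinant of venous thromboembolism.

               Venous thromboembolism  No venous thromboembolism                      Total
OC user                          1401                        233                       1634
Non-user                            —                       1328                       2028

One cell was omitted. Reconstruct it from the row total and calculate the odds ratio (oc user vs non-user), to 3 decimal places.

11.407

The missing cell is in the unexposed row: 2028 − 1328 = 700.
So a = 1401, b = 233, c = 700, d = 1328.
OR = (a·d)/(b·c) = (1401 × 1328) / (233 × 700) = 1860528 / 163100 = 11.40728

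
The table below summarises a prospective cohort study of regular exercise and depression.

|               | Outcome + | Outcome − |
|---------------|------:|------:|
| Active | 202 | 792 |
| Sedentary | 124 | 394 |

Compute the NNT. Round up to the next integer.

28

Risk in treated group = 202/994 = 0.20322; risk in control = 124/518 = 0.23938.
Absolute risk reduction = 0.23938 − 0.20322 = 0.03616
NNT = 1 / ARR = 1 / 0.03616 = 27.653 → round up → 28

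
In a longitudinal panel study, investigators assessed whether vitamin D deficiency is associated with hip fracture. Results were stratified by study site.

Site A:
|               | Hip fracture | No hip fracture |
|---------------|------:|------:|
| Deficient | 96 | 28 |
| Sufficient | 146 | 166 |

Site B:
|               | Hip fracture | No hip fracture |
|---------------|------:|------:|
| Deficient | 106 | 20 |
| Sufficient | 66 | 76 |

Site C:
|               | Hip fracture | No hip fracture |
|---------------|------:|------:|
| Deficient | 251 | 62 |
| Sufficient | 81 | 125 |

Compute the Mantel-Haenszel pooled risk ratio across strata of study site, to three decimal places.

1.849

RR_MH = Σ(aᵢ·n₀ᵢ/nᵢ) / Σ(cᵢ·n₁ᵢ/nᵢ), with n₁ᵢ = aᵢ+bᵢ (exposed), n₀ᵢ = cᵢ+dᵢ (unexposed), nᵢ = n₁ᵢ+n₀ᵢ.
Stratum 1 (Site A): n₁ = 124, n₀ = 312, n = 436; a·n₀/n = 96·312/436 = 68.6972; c·n₁/n = 146·124/436 = 41.5229
Stratum 2 (Site B): n₁ = 126, n₀ = 142, n = 268; a·n₀/n = 106·142/268 = 56.1642; c·n₁/n = 66·126/268 = 31.0299
Stratum 3 (Site C): n₁ = 313, n₀ = 206, n = 519; a·n₀/n = 251·206/519 = 99.6262; c·n₁/n = 81·313/519 = 48.8497
RR_MH = (68.6972 + 56.1642 + 99.6262) / (41.5229 + 31.0299 + 48.8497) = 224.4876 / 121.4025 = 1.84912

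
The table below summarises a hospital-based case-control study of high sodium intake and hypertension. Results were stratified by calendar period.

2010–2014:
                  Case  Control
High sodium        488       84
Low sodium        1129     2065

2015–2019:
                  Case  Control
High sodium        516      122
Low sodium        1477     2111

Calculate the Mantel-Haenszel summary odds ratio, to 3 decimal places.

OR_MH = Σ(aᵢdᵢ/nᵢ) / Σ(bᵢcᵢ/nᵢ), where nᵢ is the stratum total.
Stratum 1 (2010–2014): n = 3766; a·d/n = 488·2065/3766 = 267.5836; b·c/n = 84·1129/3766 = 25.1822
Stratum 2 (2015–2019): n = 4226; a·d/n = 516·2111/4226 = 257.7558; b·c/n = 122·1477/4226 = 42.6394
OR_MH = (267.5836 + 257.7558) / (25.1822 + 42.6394) = 525.3394 / 67.8215 = 7.74591

7.746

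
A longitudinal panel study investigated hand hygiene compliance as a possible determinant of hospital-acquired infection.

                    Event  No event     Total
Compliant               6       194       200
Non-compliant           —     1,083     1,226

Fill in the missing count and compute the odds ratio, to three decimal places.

0.234

The missing cell is in the unexposed row: 1226 − 1083 = 143.
So a = 6, b = 194, c = 143, d = 1083.
OR = (a·d)/(b·c) = (6 × 1083) / (194 × 143) = 6498 / 27742 = 0.23423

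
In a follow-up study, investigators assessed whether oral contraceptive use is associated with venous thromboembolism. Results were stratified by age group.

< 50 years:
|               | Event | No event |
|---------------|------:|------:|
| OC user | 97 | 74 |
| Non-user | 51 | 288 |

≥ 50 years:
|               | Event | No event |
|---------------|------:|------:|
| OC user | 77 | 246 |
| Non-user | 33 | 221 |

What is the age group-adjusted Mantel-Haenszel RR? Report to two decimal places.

RR_MH = Σ(aᵢ·n₀ᵢ/nᵢ) / Σ(cᵢ·n₁ᵢ/nᵢ), with n₁ᵢ = aᵢ+bᵢ (exposed), n₀ᵢ = cᵢ+dᵢ (unexposed), nᵢ = n₁ᵢ+n₀ᵢ.
Stratum 1 (< 50 years): n₁ = 171, n₀ = 339, n = 510; a·n₀/n = 97·339/510 = 64.4765; c·n₁/n = 51·171/510 = 17.1000
Stratum 2 (≥ 50 years): n₁ = 323, n₀ = 254, n = 577; a·n₀/n = 77·254/577 = 33.8960; c·n₁/n = 33·323/577 = 18.4731
RR_MH = (64.4765 + 33.8960) / (17.1000 + 18.4731) = 98.3725 / 35.5731 = 2.76536

2.77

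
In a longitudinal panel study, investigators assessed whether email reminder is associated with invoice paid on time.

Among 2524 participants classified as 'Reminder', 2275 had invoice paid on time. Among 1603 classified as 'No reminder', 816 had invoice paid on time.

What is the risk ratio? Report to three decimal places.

From the description: a = 2275, b = 249, c = 816, d = 787.
Risk in exposed = 2275/2524 = 0.90135; risk in unexposed = 816/1603 = 0.50905.
RR = 0.90135 / 0.50905 = 1.77066
The risk among the exposed is 1.77 times that among the unexposed.

1.771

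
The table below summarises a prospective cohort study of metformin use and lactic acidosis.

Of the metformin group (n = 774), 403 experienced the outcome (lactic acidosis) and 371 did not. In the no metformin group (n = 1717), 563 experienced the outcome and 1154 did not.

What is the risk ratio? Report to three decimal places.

1.588

From the description: a = 403, b = 371, c = 563, d = 1154.
Risk in exposed = 403/774 = 0.52067; risk in unexposed = 563/1717 = 0.32790.
RR = 0.52067 / 0.32790 = 1.58791
The risk among the exposed is 1.59 times that among the unexposed.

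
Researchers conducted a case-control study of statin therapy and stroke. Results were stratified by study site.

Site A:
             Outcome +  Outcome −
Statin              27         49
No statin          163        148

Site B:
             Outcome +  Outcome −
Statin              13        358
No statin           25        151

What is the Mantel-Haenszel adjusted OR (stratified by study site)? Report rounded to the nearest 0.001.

OR_MH = Σ(aᵢdᵢ/nᵢ) / Σ(bᵢcᵢ/nᵢ), where nᵢ is the stratum total.
Stratum 1 (Site A): n = 387; a·d/n = 27·148/387 = 10.3256; b·c/n = 49·163/387 = 20.6382
Stratum 2 (Site B): n = 547; a·d/n = 13·151/547 = 3.5887; b·c/n = 358·25/547 = 16.3620
OR_MH = (10.3256 + 3.5887) / (20.6382 + 16.3620) = 13.9142 / 37.0002 = 0.37606

0.376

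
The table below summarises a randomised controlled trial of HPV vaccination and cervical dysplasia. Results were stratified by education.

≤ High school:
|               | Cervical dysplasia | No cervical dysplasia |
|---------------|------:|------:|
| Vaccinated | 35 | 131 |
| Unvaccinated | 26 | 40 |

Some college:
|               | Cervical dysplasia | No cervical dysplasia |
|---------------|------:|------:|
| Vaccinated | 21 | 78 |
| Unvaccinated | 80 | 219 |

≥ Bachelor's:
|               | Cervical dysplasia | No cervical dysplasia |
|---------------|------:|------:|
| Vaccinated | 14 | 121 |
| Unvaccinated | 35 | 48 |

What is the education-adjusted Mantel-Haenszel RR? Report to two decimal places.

0.52

RR_MH = Σ(aᵢ·n₀ᵢ/nᵢ) / Σ(cᵢ·n₁ᵢ/nᵢ), with n₁ᵢ = aᵢ+bᵢ (exposed), n₀ᵢ = cᵢ+dᵢ (unexposed), nᵢ = n₁ᵢ+n₀ᵢ.
Stratum 1 (≤ High school): n₁ = 166, n₀ = 66, n = 232; a·n₀/n = 35·66/232 = 9.9569; c·n₁/n = 26·166/232 = 18.6034
Stratum 2 (Some college): n₁ = 99, n₀ = 299, n = 398; a·n₀/n = 21·299/398 = 15.7764; c·n₁/n = 80·99/398 = 19.8995
Stratum 3 (≥ Bachelor's): n₁ = 135, n₀ = 83, n = 218; a·n₀/n = 14·83/218 = 5.3303; c·n₁/n = 35·135/218 = 21.6743
RR_MH = (9.9569 + 15.7764 + 5.3303) / (18.6034 + 19.8995 + 21.6743) = 31.0636 / 60.1773 = 0.51620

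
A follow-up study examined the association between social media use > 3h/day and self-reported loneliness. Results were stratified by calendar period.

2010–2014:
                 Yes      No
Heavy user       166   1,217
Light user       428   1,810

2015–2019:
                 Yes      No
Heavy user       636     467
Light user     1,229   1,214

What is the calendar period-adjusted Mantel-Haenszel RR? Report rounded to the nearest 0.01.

0.99

RR_MH = Σ(aᵢ·n₀ᵢ/nᵢ) / Σ(cᵢ·n₁ᵢ/nᵢ), with n₁ᵢ = aᵢ+bᵢ (exposed), n₀ᵢ = cᵢ+dᵢ (unexposed), nᵢ = n₁ᵢ+n₀ᵢ.
Stratum 1 (2010–2014): n₁ = 1383, n₀ = 2238, n = 3621; a·n₀/n = 166·2238/3621 = 102.5982; c·n₁/n = 428·1383/3621 = 163.4698
Stratum 2 (2015–2019): n₁ = 1103, n₀ = 2443, n = 3546; a·n₀/n = 636·2443/3546 = 438.1692; c·n₁/n = 1229·1103/3546 = 382.2862
RR_MH = (102.5982 + 438.1692) / (163.4698 + 382.2862) = 540.7674 / 545.7560 = 0.99086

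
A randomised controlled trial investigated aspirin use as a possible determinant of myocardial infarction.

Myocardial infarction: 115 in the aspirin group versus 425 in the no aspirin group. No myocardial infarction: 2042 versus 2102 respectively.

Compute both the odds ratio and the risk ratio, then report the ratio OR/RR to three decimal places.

0.879

From the description: a = 115, b = 2042, c = 425, d = 2102.
OR = (115·2102)/(2042·425) = 241730/867850 = 0.27854
Risk in exposed = 115/2157 = 0.05331; risk in unexposed = 425/2527 = 0.16818; RR = 0.31700
OR/RR = 0.27854 / 0.31700 = 0.87866
The outcome is not rare, so the OR lies further from 1 than the RR.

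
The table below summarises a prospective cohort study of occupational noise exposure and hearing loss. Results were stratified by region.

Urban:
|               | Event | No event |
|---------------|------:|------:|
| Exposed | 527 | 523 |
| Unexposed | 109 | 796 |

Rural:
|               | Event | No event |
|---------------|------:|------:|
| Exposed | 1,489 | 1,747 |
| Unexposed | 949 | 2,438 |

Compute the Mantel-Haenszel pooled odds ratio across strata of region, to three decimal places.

2.729

OR_MH = Σ(aᵢdᵢ/nᵢ) / Σ(bᵢcᵢ/nᵢ), where nᵢ is the stratum total.
Stratum 1 (Urban): n = 1955; a·d/n = 527·796/1955 = 214.5739; b·c/n = 523·109/1955 = 29.1596
Stratum 2 (Rural): n = 6623; a·d/n = 1489·2438/6623 = 548.1175; b·c/n = 1747·949/6623 = 250.3251
OR_MH = (214.5739 + 548.1175) / (29.1596 + 250.3251) = 762.6914 / 279.4847 = 2.72892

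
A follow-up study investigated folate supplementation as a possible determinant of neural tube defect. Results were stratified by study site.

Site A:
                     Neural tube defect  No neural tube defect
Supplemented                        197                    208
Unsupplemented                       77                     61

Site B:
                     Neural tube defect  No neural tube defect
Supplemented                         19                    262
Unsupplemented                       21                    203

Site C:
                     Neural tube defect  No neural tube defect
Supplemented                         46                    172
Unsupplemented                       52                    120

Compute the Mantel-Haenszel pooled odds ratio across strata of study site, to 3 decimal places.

0.694

OR_MH = Σ(aᵢdᵢ/nᵢ) / Σ(bᵢcᵢ/nᵢ), where nᵢ is the stratum total.
Stratum 1 (Site A): n = 543; a·d/n = 197·61/543 = 22.1308; b·c/n = 208·77/543 = 29.4954
Stratum 2 (Site B): n = 505; a·d/n = 19·203/505 = 7.6376; b·c/n = 262·21/505 = 10.8950
Stratum 3 (Site C): n = 390; a·d/n = 46·120/390 = 14.1538; b·c/n = 172·52/390 = 22.9333
OR_MH = (22.1308 + 7.6376 + 14.1538) / (29.4954 + 10.8950 + 22.9333) = 43.9222 / 63.3238 = 0.69361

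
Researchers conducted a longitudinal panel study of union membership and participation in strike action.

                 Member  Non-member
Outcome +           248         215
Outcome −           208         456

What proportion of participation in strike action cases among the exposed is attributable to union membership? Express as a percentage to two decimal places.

Reading the table with exposure as columns: a = 248 (Member, case), b = 208 (Member, non-case), c = 215 (Non-member, case), d = 456.
Risk in exposed = 248/456 = 0.54386; risk in unexposed = 215/671 = 0.32042.
RR = 0.54386/0.32042 = 1.69735
AR% = (RR − 1)/RR × 100 = (1.69735 − 1)/1.69735 × 100 = 41.0846%

41.08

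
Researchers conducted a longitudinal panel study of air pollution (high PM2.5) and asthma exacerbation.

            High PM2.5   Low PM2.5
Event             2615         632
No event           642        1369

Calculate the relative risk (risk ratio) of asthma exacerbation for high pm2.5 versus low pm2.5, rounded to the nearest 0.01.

Reading the table with exposure as columns: a = 2615 (High PM2.5, case), b = 642 (High PM2.5, non-case), c = 632 (Low PM2.5, case), d = 1369.
Risk in exposed = 2615/3257 = 0.80289; risk in unexposed = 632/2001 = 0.31584.
RR = 0.80289 / 0.31584 = 2.54205
The risk among the exposed is 2.54 times that among the unexposed.

2.54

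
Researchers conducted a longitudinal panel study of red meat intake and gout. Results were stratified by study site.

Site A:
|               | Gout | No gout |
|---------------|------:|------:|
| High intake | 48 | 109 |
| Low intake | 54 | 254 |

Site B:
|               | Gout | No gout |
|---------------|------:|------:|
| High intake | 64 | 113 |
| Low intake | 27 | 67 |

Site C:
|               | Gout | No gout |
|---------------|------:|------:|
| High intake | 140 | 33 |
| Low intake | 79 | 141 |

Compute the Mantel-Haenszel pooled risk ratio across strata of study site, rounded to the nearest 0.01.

1.87

RR_MH = Σ(aᵢ·n₀ᵢ/nᵢ) / Σ(cᵢ·n₁ᵢ/nᵢ), with n₁ᵢ = aᵢ+bᵢ (exposed), n₀ᵢ = cᵢ+dᵢ (unexposed), nᵢ = n₁ᵢ+n₀ᵢ.
Stratum 1 (Site A): n₁ = 157, n₀ = 308, n = 465; a·n₀/n = 48·308/465 = 31.7935; c·n₁/n = 54·157/465 = 18.2323
Stratum 2 (Site B): n₁ = 177, n₀ = 94, n = 271; a·n₀/n = 64·94/271 = 22.1993; c·n₁/n = 27·177/271 = 17.6347
Stratum 3 (Site C): n₁ = 173, n₀ = 220, n = 393; a·n₀/n = 140·220/393 = 78.3715; c·n₁/n = 79·173/393 = 34.7761
RR_MH = (31.7935 + 22.1993 + 78.3715) / (18.2323 + 17.6347 + 34.7761) = 132.3643 / 70.6430 = 1.87371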